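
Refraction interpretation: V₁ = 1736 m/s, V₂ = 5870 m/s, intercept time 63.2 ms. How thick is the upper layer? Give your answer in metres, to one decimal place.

h = tᵢ·V₁·V₂ / (2·√(V₂²−V₁²)).
√(V₂²−V₁²) = √(5870² − 1736²) = 5607.4 m/s.
h = 0.0632 s × 1736 × 5870 / (2 × 5607.4) = 57.43 m.

57.4 m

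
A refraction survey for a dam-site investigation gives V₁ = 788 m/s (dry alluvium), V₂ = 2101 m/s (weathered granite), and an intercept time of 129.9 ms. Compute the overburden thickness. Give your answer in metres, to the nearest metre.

θ_c = arcsin(788/2101) = 22.03°; cos θ_c = 0.9270.
tᵢ = 2h cos θ_c/V₁ ⇒ h = tᵢ·V₁/(2 cos θ_c) = 0.1299·788/(2·0.9270) = 55.21 m.

55 m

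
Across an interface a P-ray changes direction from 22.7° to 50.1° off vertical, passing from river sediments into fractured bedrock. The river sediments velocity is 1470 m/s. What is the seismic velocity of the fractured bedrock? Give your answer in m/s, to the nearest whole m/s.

sin 22.7° = 0.3859; sin 50.1° = 0.7672.
V₂ = V₁·(sin θ₂/sin θ₁) = 1470·(0.7672/0.3859) = 2922.30 m/s.

2922 m/s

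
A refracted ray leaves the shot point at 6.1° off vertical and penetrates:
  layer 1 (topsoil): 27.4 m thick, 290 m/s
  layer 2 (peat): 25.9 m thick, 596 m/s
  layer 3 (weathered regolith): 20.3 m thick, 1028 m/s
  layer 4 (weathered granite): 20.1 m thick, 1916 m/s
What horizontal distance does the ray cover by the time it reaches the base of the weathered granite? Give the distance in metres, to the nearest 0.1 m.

Apply Snell's law at each interface; in layer i the horizontal offset is hᵢ·tan θᵢ.
Layer 1: θ = 6.10°; offset = 27.4·tan 6.10° = 2.928 m.
Layer 2: sin θ = 596·sin 6.1°/290 = 0.2184, θ = 12.61°; offset = 25.9·tan 12.61° = 5.796 m.
Layer 3: sin θ = 1028·sin 6.1°/290 = 0.3767, θ = 22.13°; offset = 20.3·tan 22.13° = 8.255 m.
Layer 4: sin θ = 1916·sin 6.1°/290 = 0.7021, θ = 44.59°; offset = 20.1·tan 44.59° = 19.817 m.
Total horizontal offset = 36.796 m.

36.8 m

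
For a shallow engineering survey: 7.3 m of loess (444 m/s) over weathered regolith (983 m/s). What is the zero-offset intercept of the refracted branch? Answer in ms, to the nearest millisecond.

29 ms

θ_c = arcsin(V₁/V₂) = arcsin(444/983) = 26.85°; cos θ_c = 0.8922.
tᵢ = 2h·cos θ_c / V₁ = 2·7.3·0.8922 / 444 = 0.02934 s.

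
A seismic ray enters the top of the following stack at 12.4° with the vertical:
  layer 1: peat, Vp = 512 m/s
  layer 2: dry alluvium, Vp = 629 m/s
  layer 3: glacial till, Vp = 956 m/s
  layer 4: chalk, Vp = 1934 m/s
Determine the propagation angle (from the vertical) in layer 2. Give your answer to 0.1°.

Ray parameter p = sin 12.4° / 512 = 4.1940e-04 s/m.
sin θ_2 = p·V_2 = 4.1940e-04 × 629 = 0.2638.
θ_2 = 15.30° from the vertical.

15.3°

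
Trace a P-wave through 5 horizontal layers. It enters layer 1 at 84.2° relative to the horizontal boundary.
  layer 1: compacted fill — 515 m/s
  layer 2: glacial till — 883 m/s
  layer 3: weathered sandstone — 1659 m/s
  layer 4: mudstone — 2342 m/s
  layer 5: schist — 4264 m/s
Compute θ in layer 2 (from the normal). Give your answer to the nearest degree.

10°

From the normal: θ₁ = 90° − 84.2° = 5.8°.
Ray parameter p = sin 5.8° / 515 = 1.9623e-04 s/m.
sin θ_2 = p·V_2 = 1.9623e-04 × 883 = 0.1733.
θ_2 = 9.98° from the vertical.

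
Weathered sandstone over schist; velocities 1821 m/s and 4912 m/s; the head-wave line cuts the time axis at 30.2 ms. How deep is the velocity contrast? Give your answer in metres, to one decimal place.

h = tᵢ·V₁·V₂ / (2·√(V₂²−V₁²)).
√(V₂²−V₁²) = √(4912² − 1821²) = 4562.0 m/s.
h = 0.0302 s × 1821 × 4912 / (2 × 4562.0) = 29.61 m.

29.6 m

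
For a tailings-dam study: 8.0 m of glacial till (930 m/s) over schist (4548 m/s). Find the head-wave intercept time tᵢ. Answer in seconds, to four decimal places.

0.0168 s

tᵢ = 2h·√(V₂²−V₁²)/(V₁V₂).
√(V₂²−V₁²) = √(4548²−930²) = 4451.9 m/s.
tᵢ = 2·8.0·4451.9/(930·4548) = 0.01684 s.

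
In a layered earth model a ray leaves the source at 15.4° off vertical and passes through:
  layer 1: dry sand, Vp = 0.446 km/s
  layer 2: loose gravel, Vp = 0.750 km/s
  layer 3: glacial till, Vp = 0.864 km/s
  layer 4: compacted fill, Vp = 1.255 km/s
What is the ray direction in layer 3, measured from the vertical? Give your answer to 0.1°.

31.0°

Ray parameter p = sin 15.4° / 0.446 = 5.9542e-01 s/km.
sin θ_3 = p·V_3 = 5.9542e-01 × 0.864 = 0.5144.
θ_3 = arcsin 0.5144 = 30.96°.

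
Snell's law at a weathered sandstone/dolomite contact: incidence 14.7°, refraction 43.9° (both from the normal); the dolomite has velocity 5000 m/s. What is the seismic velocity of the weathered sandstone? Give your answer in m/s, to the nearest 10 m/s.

1830 m/s

Snell's law: sin 14.7°/V₁ = sin 43.9°/V₂.
V₁ = V₂·sin 14.7°/sin 43.9° = 5000 × 0.3660 = 1829.80 m/s.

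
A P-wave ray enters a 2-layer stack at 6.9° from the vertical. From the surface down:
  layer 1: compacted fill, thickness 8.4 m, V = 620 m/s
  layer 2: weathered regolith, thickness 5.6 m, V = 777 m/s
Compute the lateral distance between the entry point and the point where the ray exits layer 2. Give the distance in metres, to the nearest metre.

Apply Snell's law at each interface; in layer i the horizontal offset is hᵢ·tan θᵢ.
Layer 1: θ = 6.90°; offset = 8.4·tan 6.90° = 1.017 m.
Layer 2: sin θ = 777·sin 6.9°/620 = 0.1506, θ = 8.66°; offset = 5.6·tan 8.66° = 0.853 m.
Total horizontal offset = 1.869 m.

2 m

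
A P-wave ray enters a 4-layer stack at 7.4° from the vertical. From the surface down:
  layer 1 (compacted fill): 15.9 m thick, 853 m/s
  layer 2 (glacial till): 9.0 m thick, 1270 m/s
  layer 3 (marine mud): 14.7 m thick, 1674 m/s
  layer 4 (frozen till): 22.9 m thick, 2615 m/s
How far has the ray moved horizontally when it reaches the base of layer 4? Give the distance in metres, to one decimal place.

Apply Snell's law at each interface; in layer i the horizontal offset is hᵢ·tan θᵢ.
Layer 1: θ = 7.40°; offset = 15.9·tan 7.40° = 2.065 m.
Layer 2: sin θ = 1270·sin 7.4°/853 = 0.1918, θ = 11.06°; offset = 9.0·tan 11.06° = 1.758 m.
Layer 3: sin θ = 1674·sin 7.4°/853 = 0.2528, θ = 14.64°; offset = 14.7·tan 14.64° = 3.840 m.
Layer 4: sin θ = 2615·sin 7.4°/853 = 0.3948, θ = 23.26°; offset = 22.9·tan 23.26° = 9.842 m.
Total horizontal offset = 17.505 m.

17.5 m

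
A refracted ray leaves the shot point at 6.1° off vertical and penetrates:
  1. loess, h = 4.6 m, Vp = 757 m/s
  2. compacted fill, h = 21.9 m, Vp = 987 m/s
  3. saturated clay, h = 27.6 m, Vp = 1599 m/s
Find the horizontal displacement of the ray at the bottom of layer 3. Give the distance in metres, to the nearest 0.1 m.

p = sin θ₁/V₁ = sin 6.1°/757 = 1.4038e-04 s/m is conserved through the stack.
Layer 1: θ = 6.10°; offset = 4.6·tan 6.10° = 0.492 m.
Layer 2: sin θ = p·987 = 0.1386 → θ = 7.96°; offset = 21.9·tan 7.96° = 3.064 m.
Layer 3: sin θ = p·1599 = 0.2245 → θ = 12.97°; offset = 27.6·tan 12.97° = 6.357 m.
Total horizontal offset = 9.913 m.

9.9 m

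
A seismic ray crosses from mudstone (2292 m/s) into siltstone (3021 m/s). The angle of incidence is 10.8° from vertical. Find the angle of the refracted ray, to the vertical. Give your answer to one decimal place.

14.3°

Snell's law: sin θ₂ = (V₂/V₁)·sin θ₁ = (3021/2292)·sin 10.8° = 0.2470.
θ₂ = arcsin 0.2470 = 14.30° from the normal.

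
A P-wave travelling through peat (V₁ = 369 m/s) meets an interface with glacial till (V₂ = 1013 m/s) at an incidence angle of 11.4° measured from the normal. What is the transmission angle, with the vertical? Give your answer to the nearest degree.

sin θ₁/V₁ = sin θ₂/V₂ ⇒ sin θ₂ = 1013·sin 11.4°/369 = 1013·0.1977/369 = 0.5426.
θ₂ = sin⁻¹(0.5426) = 32.86° (from vertical).

33°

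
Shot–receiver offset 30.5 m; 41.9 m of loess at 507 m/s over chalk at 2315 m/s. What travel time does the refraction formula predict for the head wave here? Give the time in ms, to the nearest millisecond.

t = x/V₂ + 2h·√(V₂²−V₁²)/(V₁V₂).
√(V₂²−V₁²) = √(2315²−507²) = 2258.8 m/s; delay term = 2·41.9·2258.8/(507·2315) = 0.16127 s.
t = 30.5/2315 + 0.16127 = 0.17445 s.

174 ms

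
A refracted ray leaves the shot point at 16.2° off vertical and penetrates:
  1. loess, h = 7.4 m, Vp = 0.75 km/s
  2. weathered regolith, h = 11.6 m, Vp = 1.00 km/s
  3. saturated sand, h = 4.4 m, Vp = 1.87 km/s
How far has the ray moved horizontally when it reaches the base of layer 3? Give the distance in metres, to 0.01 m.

11.06 m

p = sin θ₁/V₁ = sin 16.2°/0.75 = 3.7199e-01 s/km is conserved through the stack.
Layer 1: θ = 16.20°; offset = 7.4·tan 16.20° = 2.1499 m.
Layer 2: sin θ = p·1.00 = 0.3720 → θ = 21.84°; offset = 11.6·tan 21.84° = 4.6487 m.
Layer 3: sin θ = p·1.87 = 0.6956 → θ = 44.08°; offset = 4.4·tan 44.08° = 4.2604 m.
Σ offsets = 11.0590 m.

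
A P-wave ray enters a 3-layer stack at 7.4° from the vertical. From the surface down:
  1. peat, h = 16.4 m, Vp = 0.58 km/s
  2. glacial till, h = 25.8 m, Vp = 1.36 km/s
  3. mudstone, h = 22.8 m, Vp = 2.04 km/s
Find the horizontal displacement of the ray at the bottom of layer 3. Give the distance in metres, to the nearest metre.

22 m

Ray parameter p = sin 7.4° / 0.58 km/s = 2.2206e-01 s/km.
Layer 1: θ = 7.40°; offset = 16.4·tan 7.40° = 2.130 m.
Layer 2: sin θ = p·1.36 = 0.3020 → θ = 17.58°; offset = 25.8·tan 17.58° = 8.173 m.
Layer 3: sin θ = p·2.04 = 0.4530 → θ = 26.94°; offset = 22.8·tan 26.94° = 11.585 m.
Σ offsets = 21.889 m.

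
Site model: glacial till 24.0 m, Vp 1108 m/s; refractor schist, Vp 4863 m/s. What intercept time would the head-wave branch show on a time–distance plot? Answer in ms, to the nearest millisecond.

42 ms

tᵢ = 2h·√(V₂²−V₁²)/(V₁V₂).
√(V₂²−V₁²) = √(4863²−1108²) = 4735.1 m/s.
tᵢ = 2·24.0·4735.1/(1108·4863) = 0.04218 s.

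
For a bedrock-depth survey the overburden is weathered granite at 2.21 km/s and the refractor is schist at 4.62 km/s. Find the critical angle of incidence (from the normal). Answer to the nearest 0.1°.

Critical incidence: sin θ_c = V₁/V₂ = 2.21/4.62 = 0.4784.
θ_c = arcsin 0.4784 = 28.58°.

28.6°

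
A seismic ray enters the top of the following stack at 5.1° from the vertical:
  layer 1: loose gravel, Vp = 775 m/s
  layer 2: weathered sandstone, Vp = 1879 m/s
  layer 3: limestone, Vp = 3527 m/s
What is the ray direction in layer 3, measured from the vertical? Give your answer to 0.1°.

23.9°

Ray parameter p = sin 5.1° / 775 = 1.1470e-04 s/m.
sin θ_3 = p·V_3 = 1.1470e-04 × 3527 = 0.4046.
θ_3 = 23.86° from the vertical.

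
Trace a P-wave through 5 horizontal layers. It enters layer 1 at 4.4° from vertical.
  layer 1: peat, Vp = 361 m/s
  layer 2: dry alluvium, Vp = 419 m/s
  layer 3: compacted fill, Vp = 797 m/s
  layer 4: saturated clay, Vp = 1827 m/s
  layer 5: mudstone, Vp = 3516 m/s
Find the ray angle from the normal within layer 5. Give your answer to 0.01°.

Snell's law across each interface conserves sin θ / V, so sin θ_5 = V_5·sin θ₁/V₁.
sin θ_5 = 3516 × sin 4.4° / 361 = 0.7472.
θ_5 = arcsin 0.7472 = 48.35°.

48.35°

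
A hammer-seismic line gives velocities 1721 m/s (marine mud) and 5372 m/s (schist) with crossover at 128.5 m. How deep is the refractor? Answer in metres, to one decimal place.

46.1 m

x_cross = 2h·√((V₂+V₁)/(V₂−V₁)) → h = x_cross / (2·√((V₂+V₁)/(V₂−V₁))).
√((V₂+V₁)/(V₂−V₁)) = √((5372+1721)/(5372−1721)) = 1.3938.
h = 128.5 / (2·1.3938) = 46.10 m.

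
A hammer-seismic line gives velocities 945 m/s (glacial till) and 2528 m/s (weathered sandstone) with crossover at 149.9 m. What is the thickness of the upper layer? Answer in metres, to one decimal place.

x_cross = 2h·√((V₂+V₁)/(V₂−V₁)) → h = x_cross / (2·√((V₂+V₁)/(V₂−V₁))).
√((V₂+V₁)/(V₂−V₁)) = √((2528+945)/(2528−945)) = 1.4812.
h = 149.9 / (2·1.4812) = 50.60 m.

50.6 m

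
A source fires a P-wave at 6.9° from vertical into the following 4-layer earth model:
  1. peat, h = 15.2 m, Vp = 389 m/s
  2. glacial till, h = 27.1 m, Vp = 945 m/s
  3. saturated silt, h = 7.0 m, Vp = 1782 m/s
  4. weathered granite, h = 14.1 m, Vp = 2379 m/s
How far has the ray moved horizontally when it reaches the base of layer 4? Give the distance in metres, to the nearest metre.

30 m

Apply Snell's law at each interface; in layer i the horizontal offset is hᵢ·tan θᵢ.
Layer 1: θ = 6.90°; offset = 15.2·tan 6.90° = 1.839 m.
Layer 2: sin θ = 945·sin 6.9°/389 = 0.2918, θ = 16.97°; offset = 27.1·tan 16.97° = 8.269 m.
Layer 3: sin θ = 1782·sin 6.9°/389 = 0.5503, θ = 33.39°; offset = 7.0·tan 33.39° = 4.614 m.
Layer 4: sin θ = 2379·sin 6.9°/389 = 0.7347, θ = 47.28°; offset = 14.1·tan 47.28° = 15.271 m.
Σ offsets = 29.994 m.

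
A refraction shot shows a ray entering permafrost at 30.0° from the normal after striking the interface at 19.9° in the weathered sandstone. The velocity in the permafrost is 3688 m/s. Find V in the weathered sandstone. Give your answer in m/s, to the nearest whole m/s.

2511 m/s

sin 19.9° = 0.3404; sin 30.0° = 0.5000.
V₁ = V₂·(sin θ₁/sin θ₂) = 3688·(0.3404/0.5000) = 2510.64 m/s.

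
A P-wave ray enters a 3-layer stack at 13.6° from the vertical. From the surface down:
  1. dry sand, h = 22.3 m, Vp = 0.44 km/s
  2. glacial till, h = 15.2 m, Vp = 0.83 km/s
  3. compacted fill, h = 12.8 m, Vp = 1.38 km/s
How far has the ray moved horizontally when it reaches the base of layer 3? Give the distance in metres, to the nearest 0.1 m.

Ray parameter p = sin 13.6° / 0.44 km/s = 5.3441e-01 s/km.
Layer 1: θ = 13.60°; offset = 22.3·tan 13.60° = 5.395 m.
Layer 2: sin θ = p·0.83 = 0.4436 → θ = 26.33°; offset = 15.2·tan 26.33° = 7.523 m.
Layer 3: sin θ = p·1.38 = 0.7375 → θ = 47.52°; offset = 12.8·tan 47.52° = 13.978 m.
Total horizontal offset = 26.895 m.

26.9 m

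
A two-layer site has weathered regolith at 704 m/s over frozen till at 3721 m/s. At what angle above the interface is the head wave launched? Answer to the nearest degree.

79°

Critical incidence: sin θ_c = V₁/V₂ = 704/3721 = 0.1892.
θ_c = arcsin 0.1892 = 10.91°.
Measured from the interface: 90° − 10.91° = 79.09°.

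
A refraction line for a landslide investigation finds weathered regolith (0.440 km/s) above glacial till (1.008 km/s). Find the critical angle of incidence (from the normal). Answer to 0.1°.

At critical incidence the refracted ray runs along the interface (θ₂ = 90°), so sin θ_c = V₁/V₂.
θ_c = arcsin(0.440/1.008) = arcsin 0.4365 = 25.88°.

25.9°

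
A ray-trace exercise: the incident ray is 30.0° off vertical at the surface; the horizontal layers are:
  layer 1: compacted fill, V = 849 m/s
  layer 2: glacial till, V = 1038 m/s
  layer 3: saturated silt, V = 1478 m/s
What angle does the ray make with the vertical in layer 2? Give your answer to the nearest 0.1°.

Snell's law across each interface conserves sin θ / V, so sin θ_2 = V_2·sin θ₁/V₁.
sin θ_2 = 1038 × sin 30.0° / 849 = 0.6113.
θ_2 = 37.68° from the vertical.

37.7°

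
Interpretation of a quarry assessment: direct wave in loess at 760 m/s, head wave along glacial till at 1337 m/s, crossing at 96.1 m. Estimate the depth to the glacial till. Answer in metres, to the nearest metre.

25 m

x_cross = 2h·√((V₂+V₁)/(V₂−V₁)) → h = x_cross / (2·√((V₂+V₁)/(V₂−V₁))).
√((V₂+V₁)/(V₂−V₁)) = √((1337+760)/(1337−760)) = 1.9064.
h = 96.1 / (2·1.9064) = 25.20 m.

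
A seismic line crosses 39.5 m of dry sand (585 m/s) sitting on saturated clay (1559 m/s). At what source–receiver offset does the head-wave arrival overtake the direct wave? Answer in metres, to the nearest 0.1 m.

117.2 m

θ_c = arcsin(585/1559) = 22.04°, so cos θ_c = 0.9269 and tᵢ = 2h cos θ_c/V₁ = 0.1252 s.
At crossover x/V₁ = x/V₂ + tᵢ ⇒ x = tᵢ/(1/V₁ − 1/V₂) = 0.12517/(1.7094e-03 − 6.4144e-04) = 117.21 m.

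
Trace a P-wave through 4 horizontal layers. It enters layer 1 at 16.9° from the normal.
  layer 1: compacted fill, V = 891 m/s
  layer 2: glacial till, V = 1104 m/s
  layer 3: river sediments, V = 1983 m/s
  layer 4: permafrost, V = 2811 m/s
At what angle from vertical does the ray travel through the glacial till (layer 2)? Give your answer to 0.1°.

Ray parameter p = sin 16.9° / 891 = 3.2627e-04 s/m.
sin θ_2 = p·V_2 = 3.2627e-04 × 1104 = 0.3602.
θ_2 = 21.11° from the vertical.

21.1°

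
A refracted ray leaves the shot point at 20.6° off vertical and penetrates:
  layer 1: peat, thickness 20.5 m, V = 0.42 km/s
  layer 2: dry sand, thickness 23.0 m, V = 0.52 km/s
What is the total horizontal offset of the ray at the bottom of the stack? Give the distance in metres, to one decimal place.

18.8 m

Apply Snell's law at each interface; in layer i the horizontal offset is hᵢ·tan θᵢ.
Layer 1: θ = 20.60°; offset = 20.5·tan 20.60° = 7.705 m.
Layer 2: sin θ = 0.52·sin 20.6°/0.42 = 0.4356, θ = 25.82°; offset = 23.0·tan 25.82° = 11.131 m.
Total horizontal offset = 18.836 m.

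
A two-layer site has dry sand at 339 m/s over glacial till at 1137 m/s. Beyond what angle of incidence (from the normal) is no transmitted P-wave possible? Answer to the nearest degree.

At critical incidence the refracted ray runs along the interface (θ₂ = 90°), so sin θ_c = V₁/V₂.
θ_c = arcsin(339/1137) = arcsin 0.2982 = 17.35°.

17°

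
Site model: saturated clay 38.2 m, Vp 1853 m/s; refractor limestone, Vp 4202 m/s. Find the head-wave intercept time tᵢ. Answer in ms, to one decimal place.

37.0 ms

θ_c = arcsin(V₁/V₂) = arcsin(1853/4202) = 26.17°; cos θ_c = 0.8975.
tᵢ = 2h·cos θ_c / V₁ = 2·38.2·0.8975 / 1853 = 0.03701 s.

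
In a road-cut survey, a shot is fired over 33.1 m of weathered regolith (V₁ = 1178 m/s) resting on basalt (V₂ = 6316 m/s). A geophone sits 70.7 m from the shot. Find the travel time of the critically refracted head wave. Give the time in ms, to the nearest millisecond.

66 ms

θ_c = arcsin(V₁/V₂) = arcsin(1178/6316) = 10.75°, cos θ_c = 0.9825.
Intercept time tᵢ = 2h cos θ_c / V₁ = 2·33.1·0.9825/1178 = 0.05521 s.
t = x/V₂ + tᵢ = 70.7/6316 + 0.05521 = 0.06640 s.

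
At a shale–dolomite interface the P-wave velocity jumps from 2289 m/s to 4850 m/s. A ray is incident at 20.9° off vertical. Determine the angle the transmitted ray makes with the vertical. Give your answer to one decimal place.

sin θ₁/V₁ = sin θ₂/V₂ ⇒ sin θ₂ = 4850·sin 20.9°/2289 = 4850·0.3567/2289 = 0.7559.
θ₂ = arcsin 0.7559 = 49.10° from the normal.

49.1°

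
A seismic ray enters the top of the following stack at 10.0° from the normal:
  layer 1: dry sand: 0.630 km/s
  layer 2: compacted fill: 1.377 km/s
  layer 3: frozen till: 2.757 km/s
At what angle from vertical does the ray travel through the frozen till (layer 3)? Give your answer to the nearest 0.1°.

49.5°

Snell's law across each interface conserves sin θ / V, so sin θ_3 = V_3·sin θ₁/V₁.
sin θ_3 = 2.757 × sin 10.0° / 0.630 = 0.7599.
θ_3 = 49.46° from the vertical.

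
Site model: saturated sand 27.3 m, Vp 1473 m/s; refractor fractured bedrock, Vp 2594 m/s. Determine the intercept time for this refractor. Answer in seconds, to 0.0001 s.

0.0305 s

tᵢ = 2h·√(V₂²−V₁²)/(V₁V₂).
√(V₂²−V₁²) = √(2594²−1473²) = 2135.2 m/s.
tᵢ = 2·27.3·2135.2/(1473·2594) = 0.03051 s.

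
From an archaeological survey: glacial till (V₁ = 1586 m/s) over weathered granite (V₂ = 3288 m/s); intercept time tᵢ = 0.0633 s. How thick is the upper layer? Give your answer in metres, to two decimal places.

57.30 m

h = tᵢ·V₁·V₂ / (2·√(V₂²−V₁²)).
√(V₂²−V₁²) = √(3288² − 1586²) = 2880.2 m/s.
h = 0.0633 s × 1586 × 3288 / (2 × 2880.2) = 57.30 m.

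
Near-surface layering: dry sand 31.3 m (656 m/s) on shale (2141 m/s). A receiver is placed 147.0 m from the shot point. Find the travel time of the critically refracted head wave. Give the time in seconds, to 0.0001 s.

0.1595 s

θ_c = arcsin(V₁/V₂) = arcsin(656/2141) = 17.84°, cos θ_c = 0.9519.
Intercept time tᵢ = 2h cos θ_c / V₁ = 2·31.3·0.9519/656 = 0.09084 s.
t = x/V₂ + tᵢ = 147.0/2141 + 0.09084 = 0.15950 s.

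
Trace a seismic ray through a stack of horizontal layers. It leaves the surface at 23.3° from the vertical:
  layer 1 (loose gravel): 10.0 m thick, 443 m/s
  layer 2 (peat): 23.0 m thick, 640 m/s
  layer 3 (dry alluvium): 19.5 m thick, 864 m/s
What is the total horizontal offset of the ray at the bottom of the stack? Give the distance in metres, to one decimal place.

44.0 m

Ray parameter p = sin 23.3° / 443 m/s = 8.9288e-04 s/m.
Layer 1: θ = 23.30°; offset = 10.0·tan 23.30° = 4.307 m.
Layer 2: sin θ = p·640 = 0.5714 → θ = 34.85°; offset = 23.0·tan 34.85° = 16.016 m.
Layer 3: sin θ = p·864 = 0.7714 → θ = 50.48°; offset = 19.5·tan 50.48° = 23.642 m.
Σ offsets = 43.964 m.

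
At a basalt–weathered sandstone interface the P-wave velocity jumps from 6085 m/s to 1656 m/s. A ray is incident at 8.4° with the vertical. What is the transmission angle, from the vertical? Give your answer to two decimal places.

Snell's law: sin θ₂ = (V₂/V₁)·sin θ₁ = (1656/6085)·sin 8.4° = 0.0398.
θ₂ = sin⁻¹(0.0398) = 2.28° (from vertical).

2.28°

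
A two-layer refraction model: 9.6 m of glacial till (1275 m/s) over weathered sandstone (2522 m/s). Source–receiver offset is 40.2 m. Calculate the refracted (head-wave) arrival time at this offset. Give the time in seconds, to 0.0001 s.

t = x/V₂ + 2h·√(V₂²−V₁²)/(V₁V₂).
√(V₂²−V₁²) = √(2522²−1275²) = 2176.0 m/s; delay term = 2·9.6·2176.0/(1275·2522) = 0.01299 s.
t = 40.2/2522 + 0.01299 = 0.02893 s.

0.0289 s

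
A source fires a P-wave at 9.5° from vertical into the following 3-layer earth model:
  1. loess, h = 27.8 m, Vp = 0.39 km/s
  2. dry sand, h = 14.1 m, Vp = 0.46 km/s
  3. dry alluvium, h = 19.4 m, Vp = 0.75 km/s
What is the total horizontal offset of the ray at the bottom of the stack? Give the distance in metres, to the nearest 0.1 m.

13.9 m

Ray parameter p = sin 9.5° / 0.39 km/s = 4.2320e-01 s/km.
Layer 1: θ = 9.50°; offset = 27.8·tan 9.50° = 4.652 m.
Layer 2: sin θ = p·0.46 = 0.1947 → θ = 11.23°; offset = 14.1·tan 11.23° = 2.798 m.
Layer 3: sin θ = p·0.75 = 0.3174 → θ = 18.51°; offset = 19.4·tan 18.51° = 6.493 m.
Total horizontal offset = 13.944 m.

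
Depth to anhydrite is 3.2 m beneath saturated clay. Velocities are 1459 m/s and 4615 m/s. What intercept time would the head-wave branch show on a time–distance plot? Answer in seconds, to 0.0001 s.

θ_c = arcsin(V₁/V₂) = arcsin(1459/4615) = 18.43°; cos θ_c = 0.9487.
tᵢ = 2h·cos θ_c / V₁ = 2·3.2·0.9487 / 1459 = 0.00416 s.

0.0042 s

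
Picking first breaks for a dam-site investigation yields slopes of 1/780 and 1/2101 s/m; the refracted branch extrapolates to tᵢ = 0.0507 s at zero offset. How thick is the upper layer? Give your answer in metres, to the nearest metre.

θ_c = arcsin(780/2101) = 21.79°; cos θ_c = 0.9285.
tᵢ = 2h cos θ_c/V₁ ⇒ h = tᵢ·V₁/(2 cos θ_c) = 0.0507·780/(2·0.9285) = 21.29 m.

21 m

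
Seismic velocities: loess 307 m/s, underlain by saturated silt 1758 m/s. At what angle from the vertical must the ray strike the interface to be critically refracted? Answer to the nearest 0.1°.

At critical incidence the refracted ray runs along the interface (θ₂ = 90°), so sin θ_c = V₁/V₂.
θ_c = arcsin(307/1758) = arcsin 0.1746 = 10.06°.

10.1°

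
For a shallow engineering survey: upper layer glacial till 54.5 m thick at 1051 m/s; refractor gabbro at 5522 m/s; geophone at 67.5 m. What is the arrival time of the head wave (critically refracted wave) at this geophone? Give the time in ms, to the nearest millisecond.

θ_c = arcsin(V₁/V₂) = arcsin(1051/5522) = 10.97°, cos θ_c = 0.9817.
Intercept time tᵢ = 2h cos θ_c / V₁ = 2·54.5·0.9817/1051 = 0.10181 s.
t = x/V₂ + tᵢ = 67.5/5522 + 0.10181 = 0.11404 s.

114 ms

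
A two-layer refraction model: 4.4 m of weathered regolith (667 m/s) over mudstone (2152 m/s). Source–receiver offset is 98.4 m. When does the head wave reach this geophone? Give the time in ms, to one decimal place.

58.3 ms

θ_c = arcsin(V₁/V₂) = arcsin(667/2152) = 18.06°, cos θ_c = 0.9508.
Intercept time tᵢ = 2h cos θ_c / V₁ = 2·4.4·0.9508/667 = 0.01254 s.
t = x/V₂ + tᵢ = 98.4/2152 + 0.01254 = 0.05827 s.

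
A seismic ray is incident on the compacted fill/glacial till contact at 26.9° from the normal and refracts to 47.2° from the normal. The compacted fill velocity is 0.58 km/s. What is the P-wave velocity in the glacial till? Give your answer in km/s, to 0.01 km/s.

0.94 km/s

sin 26.9° = 0.4524; sin 47.2° = 0.7337.
V₂ = V₁·(sin θ₂/sin θ₁) = 0.58·(0.7337/0.4524) = 0.94 km/s.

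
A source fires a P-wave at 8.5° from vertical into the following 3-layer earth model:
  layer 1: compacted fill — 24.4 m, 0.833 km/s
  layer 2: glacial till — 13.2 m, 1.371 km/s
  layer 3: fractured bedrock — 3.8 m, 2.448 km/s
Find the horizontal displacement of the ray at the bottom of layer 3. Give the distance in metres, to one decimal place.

8.8 m

Apply Snell's law at each interface; in layer i the horizontal offset is hᵢ·tan θᵢ.
Layer 1: θ = 8.50°; offset = 24.4·tan 8.50° = 3.647 m.
Layer 2: sin θ = 1.371·sin 8.5°/0.833 = 0.2433, θ = 14.08°; offset = 13.2·tan 14.08° = 3.311 m.
Layer 3: sin θ = 2.448·sin 8.5°/0.833 = 0.4344, θ = 25.75°; offset = 3.8·tan 25.75° = 1.833 m.
Summing the layer offsets gives 8.790 m.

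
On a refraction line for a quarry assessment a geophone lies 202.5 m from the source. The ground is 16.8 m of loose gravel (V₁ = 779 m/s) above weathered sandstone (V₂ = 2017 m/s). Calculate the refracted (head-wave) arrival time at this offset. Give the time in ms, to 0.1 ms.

t = x/V₂ + 2h·√(V₂²−V₁²)/(V₁V₂).
√(V₂²−V₁²) = √(2017²−779²) = 1860.5 m/s; delay term = 2·16.8·1860.5/(779·2017) = 0.03979 s.
t = 202.5/2017 + 0.03979 = 0.14018 s.

140.2 ms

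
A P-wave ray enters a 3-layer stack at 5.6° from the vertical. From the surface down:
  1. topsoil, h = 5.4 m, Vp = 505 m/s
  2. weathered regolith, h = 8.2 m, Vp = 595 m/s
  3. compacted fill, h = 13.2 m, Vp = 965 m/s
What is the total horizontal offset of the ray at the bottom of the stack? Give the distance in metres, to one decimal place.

4.0 m

Apply Snell's law at each interface; in layer i the horizontal offset is hᵢ·tan θᵢ.
Layer 1: θ = 5.60°; offset = 5.4·tan 5.60° = 0.529 m.
Layer 2: sin θ = 595·sin 5.6°/505 = 0.1150, θ = 6.60°; offset = 8.2·tan 6.60° = 0.949 m.
Layer 3: sin θ = 965·sin 5.6°/505 = 0.1865, θ = 10.75°; offset = 13.2·tan 10.75° = 2.505 m.
Σ offsets = 3.984 m.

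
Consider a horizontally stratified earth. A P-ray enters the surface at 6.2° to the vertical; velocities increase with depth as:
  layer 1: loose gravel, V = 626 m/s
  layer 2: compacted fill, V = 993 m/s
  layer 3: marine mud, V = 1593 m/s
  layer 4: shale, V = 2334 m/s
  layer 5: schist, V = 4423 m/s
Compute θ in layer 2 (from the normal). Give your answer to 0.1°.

9.9°

Snell's law across each interface conserves sin θ / V, so sin θ_2 = V_2·sin θ₁/V₁.
sin θ_2 = 993 × sin 6.2° / 626 = 0.1713.
θ_2 = arcsin 0.1713 = 9.86°.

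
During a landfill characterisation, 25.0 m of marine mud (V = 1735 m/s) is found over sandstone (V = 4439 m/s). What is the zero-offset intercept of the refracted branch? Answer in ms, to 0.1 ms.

26.5 ms

θ_c = arcsin(V₁/V₂) = arcsin(1735/4439) = 23.01°; cos θ_c = 0.9205.
tᵢ = 2h·cos θ_c / V₁ = 2·25.0·0.9205 / 1735 = 0.02653 s.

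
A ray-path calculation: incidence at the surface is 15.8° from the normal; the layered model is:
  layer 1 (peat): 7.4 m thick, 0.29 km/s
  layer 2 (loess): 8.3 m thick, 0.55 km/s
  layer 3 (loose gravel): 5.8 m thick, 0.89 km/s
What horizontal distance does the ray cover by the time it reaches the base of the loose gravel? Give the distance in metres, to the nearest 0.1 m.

Apply Snell's law at each interface; in layer i the horizontal offset is hᵢ·tan θᵢ.
Layer 1: θ = 15.80°; offset = 7.4·tan 15.80° = 2.094 m.
Layer 2: sin θ = 0.55·sin 15.8°/0.29 = 0.5164, θ = 31.09°; offset = 8.3·tan 31.09° = 5.005 m.
Layer 3: sin θ = 0.89·sin 15.8°/0.29 = 0.8356, θ = 56.68°; offset = 5.8·tan 56.68° = 8.823 m.
Total horizontal offset = 15.922 m.

15.9 m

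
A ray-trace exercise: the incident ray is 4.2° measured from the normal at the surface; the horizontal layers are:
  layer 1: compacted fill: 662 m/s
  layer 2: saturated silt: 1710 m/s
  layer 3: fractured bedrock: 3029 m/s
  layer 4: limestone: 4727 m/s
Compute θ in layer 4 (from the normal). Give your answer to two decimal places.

Snell's law across each interface conserves sin θ / V, so sin θ_4 = V_4·sin θ₁/V₁.
sin θ_4 = 4727 × sin 4.2° / 662 = 0.5230.
θ_4 = arcsin 0.5230 = 31.53°.

31.53°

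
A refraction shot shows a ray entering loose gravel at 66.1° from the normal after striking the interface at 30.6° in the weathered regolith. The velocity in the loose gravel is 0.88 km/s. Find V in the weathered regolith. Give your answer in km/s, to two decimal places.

Snell's law: sin 30.6°/V₁ = sin 66.1°/V₂.
V₁ = V₂·sin 30.6°/sin 66.1° = 0.88 × 0.5568 = 0.49 km/s.

0.49 km/s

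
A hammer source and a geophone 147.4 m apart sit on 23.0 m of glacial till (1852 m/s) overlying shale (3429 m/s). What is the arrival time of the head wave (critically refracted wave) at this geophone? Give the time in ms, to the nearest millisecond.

θ_c = arcsin(V₁/V₂) = arcsin(1852/3429) = 32.69°, cos θ_c = 0.8416.
Intercept time tᵢ = 2h cos θ_c / V₁ = 2·23.0·0.8416/1852 = 0.02090 s.
t = x/V₂ + tᵢ = 147.4/3429 + 0.02090 = 0.06389 s.

64 ms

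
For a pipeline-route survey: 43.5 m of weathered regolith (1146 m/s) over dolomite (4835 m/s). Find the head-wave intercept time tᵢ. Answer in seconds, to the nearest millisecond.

tᵢ = 2h·√(V₂²−V₁²)/(V₁V₂).
√(V₂²−V₁²) = √(4835²−1146²) = 4697.2 m/s.
tᵢ = 2·43.5·4697.2/(1146·4835) = 0.07375 s.

0.074 s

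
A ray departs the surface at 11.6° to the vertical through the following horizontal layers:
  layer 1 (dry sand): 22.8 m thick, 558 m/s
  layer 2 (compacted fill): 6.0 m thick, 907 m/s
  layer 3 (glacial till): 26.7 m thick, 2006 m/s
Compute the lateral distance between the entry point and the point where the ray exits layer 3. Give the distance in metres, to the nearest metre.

Apply Snell's law at each interface; in layer i the horizontal offset is hᵢ·tan θᵢ.
Layer 1: θ = 11.60°; offset = 22.8·tan 11.60° = 4.680 m.
Layer 2: sin θ = 907·sin 11.6°/558 = 0.3268, θ = 19.08°; offset = 6.0·tan 19.08° = 2.075 m.
Layer 3: sin θ = 2006·sin 11.6°/558 = 0.7229, θ = 46.29°; offset = 26.7·tan 46.29° = 27.932 m.
Total horizontal offset = 34.687 m.

35 m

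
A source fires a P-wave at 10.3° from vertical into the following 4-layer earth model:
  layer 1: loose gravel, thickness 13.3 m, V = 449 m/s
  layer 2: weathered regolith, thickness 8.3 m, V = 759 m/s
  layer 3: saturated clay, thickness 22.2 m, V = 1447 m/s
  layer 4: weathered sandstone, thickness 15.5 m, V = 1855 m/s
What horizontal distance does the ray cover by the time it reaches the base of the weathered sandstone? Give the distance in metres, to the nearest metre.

Ray parameter p = sin 10.3° / 449 m/s = 3.9822e-04 s/m.
Layer 1: θ = 10.30°; offset = 13.3·tan 10.30° = 2.417 m.
Layer 2: sin θ = p·759 = 0.3023 → θ = 17.59°; offset = 8.3·tan 17.59° = 2.632 m.
Layer 3: sin θ = p·1447 = 0.5762 → θ = 35.19°; offset = 22.2·tan 35.19° = 15.652 m.
Layer 4: sin θ = p·1855 = 0.7387 → θ = 47.62°; offset = 15.5·tan 47.62° = 16.987 m.
Σ offsets = 37.688 m.

38 m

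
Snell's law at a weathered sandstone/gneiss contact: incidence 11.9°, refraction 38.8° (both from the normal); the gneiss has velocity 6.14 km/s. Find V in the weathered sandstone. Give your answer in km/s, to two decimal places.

Snell's law: sin 11.9°/V₁ = sin 38.8°/V₂.
V₁ = V₂·sin 11.9°/sin 38.8° = 6.14 × 0.3291 = 2.02 km/s.

2.02 km/s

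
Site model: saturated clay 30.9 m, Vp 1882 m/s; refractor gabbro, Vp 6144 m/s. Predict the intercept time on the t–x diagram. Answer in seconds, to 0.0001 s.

0.0313 s

θ_c = arcsin(V₁/V₂) = arcsin(1882/6144) = 17.84°; cos θ_c = 0.9519.
tᵢ = 2h·cos θ_c / V₁ = 2·30.9·0.9519 / 1882 = 0.03126 s.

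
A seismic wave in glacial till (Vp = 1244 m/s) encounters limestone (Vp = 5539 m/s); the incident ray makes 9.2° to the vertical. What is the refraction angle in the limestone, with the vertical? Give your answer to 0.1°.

45.4°

sin θ₁/V₁ = sin θ₂/V₂ ⇒ sin θ₂ = 5539·sin 9.2°/1244 = 5539·0.1599/1244 = 0.7119.
θ₂ = arcsin 0.7119 = 45.39° from the normal.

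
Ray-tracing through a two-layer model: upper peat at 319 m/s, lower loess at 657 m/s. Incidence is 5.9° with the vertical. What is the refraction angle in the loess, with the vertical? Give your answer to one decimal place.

Snell's law: sin θ₂ = (V₂/V₁)·sin θ₁ = (657/319)·sin 5.9° = 0.2117.
θ₂ = arcsin 0.2117 = 12.22° from the normal.

12.2°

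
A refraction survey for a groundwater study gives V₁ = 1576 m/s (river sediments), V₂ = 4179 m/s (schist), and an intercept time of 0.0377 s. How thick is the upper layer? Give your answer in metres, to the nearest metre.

θ_c = arcsin(1576/4179) = 22.16°; cos θ_c = 0.9262.
tᵢ = 2h cos θ_c/V₁ ⇒ h = tᵢ·V₁/(2 cos θ_c) = 0.0377·1576/(2·0.9262) = 32.08 m.

32 m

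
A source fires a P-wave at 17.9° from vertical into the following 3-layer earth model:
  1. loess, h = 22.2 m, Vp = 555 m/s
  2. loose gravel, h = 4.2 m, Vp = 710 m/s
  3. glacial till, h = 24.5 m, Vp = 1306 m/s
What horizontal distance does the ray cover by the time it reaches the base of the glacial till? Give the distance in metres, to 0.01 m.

34.63 m

Ray parameter p = sin 17.9° / 555 m/s = 5.5380e-04 s/m.
Layer 1: θ = 17.90°; offset = 22.2·tan 17.90° = 7.1704 m.
Layer 2: sin θ = p·710 = 0.3932 → θ = 23.15°; offset = 4.2·tan 23.15° = 1.7961 m.
Layer 3: sin θ = p·1306 = 0.7233 → θ = 46.32°; offset = 24.5·tan 46.32° = 25.6593 m.
Summing the layer offsets gives 34.6258 m.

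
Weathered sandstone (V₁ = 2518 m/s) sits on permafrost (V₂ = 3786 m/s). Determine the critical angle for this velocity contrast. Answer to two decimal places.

Critical incidence: sin θ_c = V₁/V₂ = 2518/3786 = 0.6651.
θ_c = arcsin 0.6651 = 41.69°.

41.69°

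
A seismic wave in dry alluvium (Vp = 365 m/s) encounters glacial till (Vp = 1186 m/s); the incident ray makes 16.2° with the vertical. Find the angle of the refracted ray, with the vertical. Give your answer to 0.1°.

65.0°

Snell's law: sin θ₂ = (V₂/V₁)·sin θ₁ = (1186/365)·sin 16.2° = 0.9065.
θ₂ = arcsin 0.9065 = 65.03° from the normal.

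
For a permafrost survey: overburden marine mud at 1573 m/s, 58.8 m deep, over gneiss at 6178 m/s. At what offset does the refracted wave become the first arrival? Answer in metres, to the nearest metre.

x_cross = 2h·√((V₂+V₁)/(V₂−V₁)).
(V₂+V₁)/(V₂−V₁) = (6178+1573)/(6178−1573) = 1.6832; √ = 1.2974.
x_cross = 2·58.8·1.2974 = 152.57 m.

153 m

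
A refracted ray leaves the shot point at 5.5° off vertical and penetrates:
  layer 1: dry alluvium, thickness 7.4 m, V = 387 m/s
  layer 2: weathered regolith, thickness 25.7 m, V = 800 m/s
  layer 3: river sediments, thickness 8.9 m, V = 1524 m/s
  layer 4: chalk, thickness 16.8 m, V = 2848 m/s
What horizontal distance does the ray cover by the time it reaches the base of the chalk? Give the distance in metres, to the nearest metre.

Apply Snell's law at each interface; in layer i the horizontal offset is hᵢ·tan θᵢ.
Layer 1: θ = 5.50°; offset = 7.4·tan 5.50° = 0.713 m.
Layer 2: sin θ = 800·sin 5.5°/387 = 0.1981, θ = 11.43°; offset = 25.7·tan 11.43° = 5.195 m.
Layer 3: sin θ = 1524·sin 5.5°/387 = 0.3774, θ = 22.18°; offset = 8.9·tan 22.18° = 3.628 m.
Layer 4: sin θ = 2848·sin 5.5°/387 = 0.7053, θ = 44.86°; offset = 16.8·tan 44.86° = 16.717 m.
Total horizontal offset = 26.252 m.

26 m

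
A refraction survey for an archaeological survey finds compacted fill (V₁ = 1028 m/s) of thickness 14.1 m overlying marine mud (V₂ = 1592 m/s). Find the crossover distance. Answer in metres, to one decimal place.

θ_c = arcsin(1028/1592) = 40.22°, so cos θ_c = 0.7636 and tᵢ = 2h cos θ_c/V₁ = 0.0209 s.
At crossover x/V₁ = x/V₂ + tᵢ ⇒ x = tᵢ/(1/V₁ − 1/V₂) = 0.02095/(9.7276e-04 − 6.2814e-04) = 60.78 m.

60.8 m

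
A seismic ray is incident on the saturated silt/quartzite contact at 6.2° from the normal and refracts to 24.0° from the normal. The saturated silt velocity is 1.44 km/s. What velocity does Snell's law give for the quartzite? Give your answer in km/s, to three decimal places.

5.423 km/s

sin 6.2° = 0.1080; sin 24.0° = 0.4067.
V₂ = V₁·(sin θ₂/sin θ₁) = 1.44·(0.4067/0.1080) = 5.423 km/s.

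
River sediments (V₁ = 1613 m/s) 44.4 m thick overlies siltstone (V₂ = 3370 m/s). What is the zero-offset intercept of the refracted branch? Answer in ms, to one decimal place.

θ_c = arcsin(V₁/V₂) = arcsin(1613/3370) = 28.60°; cos θ_c = 0.8780.
tᵢ = 2h·cos θ_c / V₁ = 2·44.4·0.8780 / 1613 = 0.04834 s.

48.3 ms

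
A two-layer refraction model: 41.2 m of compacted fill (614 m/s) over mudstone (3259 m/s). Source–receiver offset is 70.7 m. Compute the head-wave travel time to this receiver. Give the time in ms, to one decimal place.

153.5 ms

t = x/V₂ + 2h·√(V₂²−V₁²)/(V₁V₂).
√(V₂²−V₁²) = √(3259²−614²) = 3200.6 m/s; delay term = 2·41.2·3200.6/(614·3259) = 0.13180 s.
t = 70.7/3259 + 0.13180 = 0.15349 s.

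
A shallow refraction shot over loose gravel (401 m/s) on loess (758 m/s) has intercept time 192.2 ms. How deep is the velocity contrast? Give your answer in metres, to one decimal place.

h = tᵢ·V₁·V₂ / (2·√(V₂²−V₁²)).
√(V₂²−V₁²) = √(758² − 401²) = 643.2 m/s.
h = 0.1922 s × 401 × 758 / (2 × 643.2) = 45.41 m.

45.4 m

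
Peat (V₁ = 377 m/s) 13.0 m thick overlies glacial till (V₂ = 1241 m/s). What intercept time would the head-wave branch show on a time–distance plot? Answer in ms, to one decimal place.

tᵢ = 2h·√(V₂²−V₁²)/(V₁V₂).
√(V₂²−V₁²) = √(1241²−377²) = 1182.4 m/s.
tᵢ = 2·13.0·1182.4/(377·1241) = 0.06571 s.

65.7 ms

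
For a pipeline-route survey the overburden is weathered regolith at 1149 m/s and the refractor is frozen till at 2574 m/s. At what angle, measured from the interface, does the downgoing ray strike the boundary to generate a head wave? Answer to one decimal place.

At critical incidence the refracted ray runs along the interface (θ₂ = 90°), so sin θ_c = V₁/V₂.
θ_c = arcsin(1149/2574) = arcsin 0.4464 = 26.51°.
Measured from the interface: 90° − 26.51° = 63.49°.

63.5°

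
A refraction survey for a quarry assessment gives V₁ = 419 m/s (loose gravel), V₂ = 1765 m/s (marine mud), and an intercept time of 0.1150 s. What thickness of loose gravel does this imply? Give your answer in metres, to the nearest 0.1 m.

h = tᵢ·V₁·V₂ / (2·√(V₂²−V₁²)).
√(V₂²−V₁²) = √(1765² − 419²) = 1714.5 m/s.
h = 0.115 s × 419 × 1765 / (2 × 1714.5) = 24.80 m.

24.8 m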